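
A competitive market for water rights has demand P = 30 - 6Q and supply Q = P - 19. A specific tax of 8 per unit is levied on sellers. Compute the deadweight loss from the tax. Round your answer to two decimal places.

Rewriting supply in inverse form: P = 19 + Q.
Without the tax, 30 - 6Q = 19 + Q so Q* = 1.5714 and P* = 20.5714.
A tax on sellers shifts supply up by 8: 30 - 6Q = 19 + Q + 8, so Q_t = 0.4286. Buyers pay P_b = 27.4286; sellers receive P_s = P_b - 8 = 19.4286.
Deadweight loss is the triangle between the curves from Q_t to Q*: (1/2)(1.5714 - 0.4286)(8) = 4.5714.

4.57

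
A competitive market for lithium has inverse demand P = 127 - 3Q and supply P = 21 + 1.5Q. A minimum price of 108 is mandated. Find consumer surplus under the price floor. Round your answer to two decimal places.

Free-market equilibrium: 127 - 3Q = 21 + 1.5Q gives Q* = 23.5556, P* = 56.3333.
At the floor price 108, quantity demanded is (127 - 108)/3 = 6.3333; demand is the short side, so Q = 6.3333 trades at P = 108.
CS is the triangle under demand above 108: (1/2)(6.3333)(127 - 108) = 60.1667.

60.17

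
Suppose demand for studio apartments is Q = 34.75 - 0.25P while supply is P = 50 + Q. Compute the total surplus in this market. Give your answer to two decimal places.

792.10

Rewriting demand in inverse form: P = 139 - 4Q.
Equilibrium: 139 - 4Q = 50 + Q, so Q* = 17.8 and P* = 67.8.
Total surplus is the full triangle between the curves from 0 to Q*: (1/2)(17.8)(139 - 50) = 792.1.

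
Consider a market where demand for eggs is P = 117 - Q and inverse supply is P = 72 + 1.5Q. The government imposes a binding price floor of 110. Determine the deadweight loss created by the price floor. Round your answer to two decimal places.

Without the control, 117 - Q = 72 + 1.5Q so Q* = 18 and P* = 99.
At P = 110, buyers demand (117 - 110)/1 = 7 while sellers would supply more, so the quantity traded is 7 at price 110.
At Q = 7 the demand price is 110 and the supply price is 82.5. Deadweight loss is the triangle between the curves from 7 to 18: (1/2)(110 - 82.5)(18 - 7) = 151.25.

151.25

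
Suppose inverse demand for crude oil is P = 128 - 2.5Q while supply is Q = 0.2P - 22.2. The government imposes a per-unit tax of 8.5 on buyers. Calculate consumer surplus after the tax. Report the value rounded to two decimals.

1.61

Rewriting supply in inverse form: P = 111 + 5Q.
Without the tax, 128 - 2.5Q = 111 + 5Q so Q* = 2.2667 and P* = 122.3333.
A tax on buyers shifts demand down by 8.5: (128 - 8.5) - 2.5Q = 111 + 5Q, so Q_t = 1.1333. Buyers pay P_b = 125.1667; sellers receive P_s = P_b - 8.5 = 116.6667.
CS = (1/2)(Q_t)(128 - P_b) = (1/2)(1.1333)(2.8333) = 1.6056.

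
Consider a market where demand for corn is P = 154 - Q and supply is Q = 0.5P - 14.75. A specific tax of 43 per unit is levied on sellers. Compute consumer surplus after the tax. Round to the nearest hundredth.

Rewriting supply in inverse form: P = 29.5 + 2Q.
Without the tax, 154 - Q = 29.5 + 2Q so Q* = 41.5 and P* = 112.5.
A tax on sellers shifts supply up by 43: 154 - Q = 29.5 + 2Q + 43, so Q_t = 27.1667. Buyers pay P_b = 126.8333; sellers receive P_s = P_b - 43 = 83.8333.
Consumer surplus is the triangle under demand above P_b: (1/2)(27.1667)(154 - 126.8333) = 369.0139.

369.01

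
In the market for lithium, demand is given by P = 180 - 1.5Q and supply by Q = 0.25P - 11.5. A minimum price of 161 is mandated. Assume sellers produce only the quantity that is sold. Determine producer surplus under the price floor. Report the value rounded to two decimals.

1135.78

Rewriting supply in inverse form: P = 46 + 4Q.
Free-market equilibrium: 180 - 1.5Q = 46 + 4Q gives Q* = 24.3636, P* = 143.4545.
At the floor price 161, quantity demanded is (180 - 161)/1.5 = 12.6667; demand is the short side, so Q = 12.6667 trades at P = 161.
The supply price at Q = 12.6667 is 96.6667. PS is the trapezoid between 161 and supply over [0, 12.6667]: (1/2)[(161 - 46) + (161 - 96.6667)](12.6667) = 1135.7778.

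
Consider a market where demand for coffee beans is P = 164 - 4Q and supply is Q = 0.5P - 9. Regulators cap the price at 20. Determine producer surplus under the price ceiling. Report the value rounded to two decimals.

1.00

Rewriting supply in inverse form: P = 18 + 2Q.
Free-market equilibrium: 164 - 4Q = 18 + 2Q gives Q* = 24.3333, P* = 66.6667.
At P = 20, sellers supply (20 - 18)/2 = 1 while buyers want more, so the quantity traded is 1 at price 20.
PS is the triangle above supply below 20: (1/2)(1)(20 - 18) = 1.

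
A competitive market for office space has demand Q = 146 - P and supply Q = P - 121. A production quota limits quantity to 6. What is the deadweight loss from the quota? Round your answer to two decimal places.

Rewriting demand in inverse form: P = 146 - Q.
Rewriting supply in inverse form: P = 121 + Q.
Unrestricted equilibrium: Q* = (146 - 121)/(1 + 1) = 12.5.
At Q = 6 the demand price is 146 - (6) = 140 and the supply price is 121 + (6) = 127.
Deadweight loss is the triangle between the curves from 6 to 12.5: (1/2)(140 - 127)(12.5 - 6) = 42.25.

42.25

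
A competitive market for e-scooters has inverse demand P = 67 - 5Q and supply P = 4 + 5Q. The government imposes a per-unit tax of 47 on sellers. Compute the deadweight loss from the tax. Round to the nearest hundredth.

Pre-tax equilibrium: 67 - 5Q = 4 + 5Q gives Q* = 6.3, P* = 35.5.
With the tax, sellers need 47 more per unit: 67 - 5Q = 4 + 5Q + 47, so Q_t = 1.6. Buyers pay P_b = 59; sellers receive P_s = P_b - 47 = 12.
Deadweight loss is the triangle between the curves from Q_t to Q*: (1/2)(6.3 - 1.6)(47) = 110.45.

110.45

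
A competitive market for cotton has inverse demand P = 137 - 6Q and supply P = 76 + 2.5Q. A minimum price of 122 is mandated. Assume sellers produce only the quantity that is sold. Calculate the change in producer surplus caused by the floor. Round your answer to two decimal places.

Free-market equilibrium: 137 - 6Q = 76 + 2.5Q gives Q* = 7.1765, P* = 93.9412.
At the floor price 122, quantity demanded is (137 - 122)/6 = 2.5; demand is the short side, so Q = 2.5 trades at P = 122.
PS goes from (1/2)(7.1765)(17.9412) = 64.3772 to 107.1875 (computed as (122 - 76)(2.5) - (1/2)(2.5)(2.5)^2), a change of 42.8103.

42.81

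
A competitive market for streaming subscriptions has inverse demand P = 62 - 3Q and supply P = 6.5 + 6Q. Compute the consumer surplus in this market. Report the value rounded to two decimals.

57.04

Setting demand equal to supply, 55.5 = 9Q, so Q* = 6.1667 and P* = 43.5.
Consumer surplus is the triangle under demand above P*: (1/2)(6.1667)(62 - 43.5) = (1/2)(6.1667)(18.5) = 57.0417.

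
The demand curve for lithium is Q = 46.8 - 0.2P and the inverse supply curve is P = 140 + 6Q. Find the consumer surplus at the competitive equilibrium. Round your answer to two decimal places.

182.56

Rewriting demand in inverse form: P = 234 - 5Q.
Set 234 - 5Q = 140 + 6Q, which gives 94 = 11Q, so Q* = 8.5455 and P* = 234 - 5(8.5455) = 191.2727.
CS is the area between the demand curve and P* from 0 to Q*: (1/2)(8.5455)(42.7273) = 182.562.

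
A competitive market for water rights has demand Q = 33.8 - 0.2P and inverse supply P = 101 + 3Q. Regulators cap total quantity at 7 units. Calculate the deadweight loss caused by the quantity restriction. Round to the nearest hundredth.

9.00

Rewriting demand in inverse form: P = 169 - 5Q.
Without the quota, 169 - 5Q = 101 + 3Q gives Q* = 8.5.
At Q = 7 the demand price is 169 - 5(7) = 134 and the supply price is 101 + 3(7) = 122.
DWL = (1/2)(gap between curves at 7) x (Q* - 7) = (1/2)(12)(1.5) = 9.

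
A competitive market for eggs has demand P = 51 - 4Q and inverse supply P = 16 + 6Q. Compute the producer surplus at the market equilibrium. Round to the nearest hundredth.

Set 51 - 4Q = 16 + 6Q, which gives 35 = 10Q, so Q* = 3.5 and P* = 51 - 4(3.5) = 37.
The supply curve's price intercept is 16, so PS = (1/2)(Q*)(P* - 16) = (1/2)(3.5)(21) = 36.75.

36.75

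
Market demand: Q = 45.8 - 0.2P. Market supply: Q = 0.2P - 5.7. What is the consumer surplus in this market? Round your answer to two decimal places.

1005.01

Rewriting demand in inverse form: P = 229 - 5Q.
Rewriting supply in inverse form: P = 28.5 + 5Q.
Setting demand equal to supply, 200.5 = 10Q, so Q* = 20.05 and P* = 128.75.
CS is the area between the demand curve and P* from 0 to Q*: (1/2)(20.05)(100.25) = 1005.0063.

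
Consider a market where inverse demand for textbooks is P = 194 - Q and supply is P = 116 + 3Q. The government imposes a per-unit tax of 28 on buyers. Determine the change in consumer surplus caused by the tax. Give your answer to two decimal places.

Pre-tax equilibrium: 194 - Q = 116 + 3Q gives Q* = 19.5, P* = 174.5.
With the tax, buyers' net willingness to pay falls by 28: (194 - 28) - Q = 116 + 3Q, so Q_t = 12.5. Buyers pay P_b = 181.5; sellers receive P_s = P_b - 28 = 153.5.
Consumers lose the trapezoid between P* and P_b out to Q_t plus the triangle from Q_t to Q*: change in CS = 78.125 - 190.125 = -112.

-112.00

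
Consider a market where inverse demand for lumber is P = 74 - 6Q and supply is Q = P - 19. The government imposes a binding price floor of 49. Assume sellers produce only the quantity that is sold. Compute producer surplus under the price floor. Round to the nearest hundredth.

Rewriting supply in inverse form: P = 19 + Q.
Without the control, 74 - 6Q = 19 + Q so Q* = 7.8571 and P* = 26.8571.
At the floor price 49, quantity demanded is (74 - 49)/6 = 4.1667; demand is the short side, so Q = 4.1667 trades at P = 49.
The supply price at Q = 4.1667 is 23.1667. PS is the trapezoid between 49 and supply over [0, 4.1667]: (1/2)[(49 - 19) + (49 - 23.1667)](4.1667) = 116.3194.

116.32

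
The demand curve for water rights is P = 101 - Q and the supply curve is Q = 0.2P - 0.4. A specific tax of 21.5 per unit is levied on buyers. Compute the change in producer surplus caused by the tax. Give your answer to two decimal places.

-263.52

Rewriting supply in inverse form: P = 2 + 5Q.
Without the tax, 101 - Q = 2 + 5Q so Q* = 16.5 and P* = 84.5.
A tax on buyers shifts demand down by 21.5: (101 - 21.5) - Q = 2 + 5Q, so Q_t = 12.9167. Buyers pay P_b = 88.0833; sellers receive P_s = P_b - 21.5 = 66.5833.
Producers lose the trapezoid between P_s and P* out to Q_t plus the triangle from Q_t to Q*: change in PS = 417.1007 - 680.625 = -263.5243.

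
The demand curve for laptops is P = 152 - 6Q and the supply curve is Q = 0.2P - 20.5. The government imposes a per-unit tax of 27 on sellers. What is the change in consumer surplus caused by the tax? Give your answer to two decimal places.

Rewriting supply in inverse form: P = 102.5 + 5Q.
Without the tax, 152 - 6Q = 102.5 + 5Q so Q* = 4.5 and P* = 125.
With the tax, sellers need 27 more per unit: 152 - 6Q = 102.5 + 5Q + 27, so Q_t = 2.0455. Buyers pay P_b = 139.7273; sellers receive P_s = P_b - 27 = 112.7273.
CS falls from (1/2)(4.5)(27) = 60.75 to (1/2)(2.0455)(12.2727) = 12.5517, a change of -48.1983.

-48.20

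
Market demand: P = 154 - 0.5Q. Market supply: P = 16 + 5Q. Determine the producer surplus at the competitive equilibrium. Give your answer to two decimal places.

Equilibrium: 154 - 0.5Q = 16 + 5Q, so Q* = 25.0909 and P* = 141.4545.
Producer surplus is the triangle above supply below P*: (1/2)(25.0909)(141.4545 - 16) = (1/2)(25.0909)(125.4545) = 1573.8843.

1573.88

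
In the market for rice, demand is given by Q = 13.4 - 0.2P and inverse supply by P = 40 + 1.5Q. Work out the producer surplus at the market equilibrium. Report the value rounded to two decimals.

Rewriting demand in inverse form: P = 67 - 5Q.
Set 67 - 5Q = 40 + 1.5Q, which gives 27 = 6.5Q, so Q* = 4.1538 and P* = 67 - 5(4.1538) = 46.2308.
The supply curve's price intercept is 40, so PS = (1/2)(Q*)(P* - 40) = (1/2)(4.1538)(6.2308) = 12.9408.

12.94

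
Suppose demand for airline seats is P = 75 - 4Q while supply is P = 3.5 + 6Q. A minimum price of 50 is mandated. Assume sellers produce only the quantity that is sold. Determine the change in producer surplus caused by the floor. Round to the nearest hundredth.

Without the control, 75 - 4Q = 3.5 + 6Q so Q* = 7.15 and P* = 46.4.
At the floor price 50, quantity demanded is (75 - 50)/4 = 6.25; demand is the short side, so Q = 6.25 trades at P = 50.
PS goes from (1/2)(7.15)(42.9) = 153.3675 to 173.4375 (computed as (50 - 3.5)(6.25) - (1/2)(6)(6.25)^2), a change of 20.07.

20.07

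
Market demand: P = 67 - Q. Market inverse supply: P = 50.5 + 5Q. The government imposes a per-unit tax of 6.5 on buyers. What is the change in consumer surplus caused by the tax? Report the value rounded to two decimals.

-2.39

Pre-tax equilibrium: 67 - Q = 50.5 + 5Q gives Q* = 2.75, P* = 64.25.
With the tax, buyers' net willingness to pay falls by 6.5: (67 - 6.5) - Q = 50.5 + 5Q, so Q_t = 1.6667. Buyers pay P_b = 65.3333; sellers receive P_s = P_b - 6.5 = 58.8333.
Consumers lose the trapezoid between P* and P_b out to Q_t plus the triangle from Q_t to Q*: change in CS = 1.3889 - 3.7812 = -2.3924.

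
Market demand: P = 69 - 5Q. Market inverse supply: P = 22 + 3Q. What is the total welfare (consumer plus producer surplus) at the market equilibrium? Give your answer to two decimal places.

Set 69 - 5Q = 22 + 3Q, which gives 47 = 8Q, so Q* = 5.875 and P* = 69 - 5(5.875) = 39.625.
CS = (1/2)(5.875)(29.375) = 86.2891 and PS = (1/2)(5.875)(17.625) = 51.7734, so total surplus = 138.0625.

138.06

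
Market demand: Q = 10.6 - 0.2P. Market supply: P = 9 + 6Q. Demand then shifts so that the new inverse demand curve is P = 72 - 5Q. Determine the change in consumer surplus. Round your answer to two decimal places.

42.00

Rewriting demand in inverse form: P = 53 - 5Q.
Initial equilibrium: Q_0 = 4, P_0 = 33; CS_0 = (1/2)(4)(20) = 40, PS_0 = (1/2)(4)(24) = 48.
New equilibrium: 72 - 5Q = 9 + 6Q gives Q_1 = 5.7273, P_1 = 43.3636; CS_1 = 82.0041, PS_1 = 98.405.
Change in consumer surplus = 82.0041 - 40 = 42.0041.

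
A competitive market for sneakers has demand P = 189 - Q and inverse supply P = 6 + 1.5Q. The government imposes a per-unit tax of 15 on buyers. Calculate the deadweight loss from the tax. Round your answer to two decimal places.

Without the tax, 189 - Q = 6 + 1.5Q so Q* = 73.2 and P* = 115.8.
A tax on buyers shifts demand down by 15: (189 - 15) - Q = 6 + 1.5Q, so Q_t = 67.2. Buyers pay P_b = 121.8; sellers receive P_s = P_b - 15 = 106.8.
Deadweight loss is the triangle between the curves from Q_t to Q*: (1/2)(73.2 - 67.2)(15) = 45.

45.00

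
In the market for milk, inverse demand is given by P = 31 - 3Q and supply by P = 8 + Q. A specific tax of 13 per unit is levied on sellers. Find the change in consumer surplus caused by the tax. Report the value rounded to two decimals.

-40.22

Without the tax, 31 - 3Q = 8 + Q so Q* = 5.75 and P* = 13.75.
With the tax, sellers need 13 more per unit: 31 - 3Q = 8 + Q + 13, so Q_t = 2.5. Buyers pay P_b = 23.5; sellers receive P_s = P_b - 13 = 10.5.
Consumers lose the trapezoid between P* and P_b out to Q_t plus the triangle from Q_t to Q*: change in CS = 9.375 - 49.5938 = -40.2188.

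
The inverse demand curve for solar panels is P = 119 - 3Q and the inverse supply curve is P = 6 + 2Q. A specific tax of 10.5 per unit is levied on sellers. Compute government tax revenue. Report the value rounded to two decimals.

Pre-tax equilibrium: 119 - 3Q = 6 + 2Q gives Q* = 22.6, P* = 51.2.
With the tax, sellers need 10.5 more per unit: 119 - 3Q = 6 + 2Q + 10.5, so Q_t = 20.5. Buyers pay P_b = 57.5; sellers receive P_s = P_b - 10.5 = 47.
Tax revenue = t x Q_t = 10.5 x 20.5 = 215.25.

215.25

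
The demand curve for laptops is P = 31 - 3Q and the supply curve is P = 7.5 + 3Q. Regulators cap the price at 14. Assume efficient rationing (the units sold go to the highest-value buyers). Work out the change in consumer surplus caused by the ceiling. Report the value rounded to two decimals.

6.78

Without the control, 31 - 3Q = 7.5 + 3Q so Q* = 3.9167 and P* = 19.25.
At P = 14, sellers supply (14 - 7.5)/3 = 2.1667 while buyers want more, so the quantity traded is 2.1667 at price 14.
CS goes from (1/2)(3.9167)(11.75) = 23.0104 to 29.7917 (computed as (31 - 14)(2.1667) - (1/2)(3)(2.1667)^2), a change of 6.7812.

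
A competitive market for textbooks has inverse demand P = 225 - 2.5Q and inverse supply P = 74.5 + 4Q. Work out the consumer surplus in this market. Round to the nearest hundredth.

Setting demand equal to supply, 150.5 = 6.5Q, so Q* = 23.1538 and P* = 167.1154.
The demand choke price is 225, so CS = (1/2)(Q*)(225 - P*) = (1/2)(23.1538)(57.8846) = 670.1257.

670.13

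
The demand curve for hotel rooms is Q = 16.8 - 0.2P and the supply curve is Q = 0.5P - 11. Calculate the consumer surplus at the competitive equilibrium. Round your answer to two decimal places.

Rewriting demand in inverse form: P = 84 - 5Q.
Rewriting supply in inverse form: P = 22 + 2Q.
Setting demand equal to supply, 62 = 7Q, so Q* = 8.8571 and P* = 39.7143.
CS is the area between the demand curve and P* from 0 to Q*: (1/2)(8.8571)(44.2857) = 196.1224.

196.12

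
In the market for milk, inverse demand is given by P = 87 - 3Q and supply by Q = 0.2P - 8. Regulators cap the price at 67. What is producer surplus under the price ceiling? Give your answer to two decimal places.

Rewriting supply in inverse form: P = 40 + 5Q.
Free-market equilibrium: 87 - 3Q = 40 + 5Q gives Q* = 5.875, P* = 69.375.
At P = 67, sellers supply (67 - 40)/5 = 5.4 while buyers want more, so the quantity traded is 5.4 at price 67.
PS is the triangle above supply below 67: (1/2)(5.4)(67 - 40) = 72.9.

72.90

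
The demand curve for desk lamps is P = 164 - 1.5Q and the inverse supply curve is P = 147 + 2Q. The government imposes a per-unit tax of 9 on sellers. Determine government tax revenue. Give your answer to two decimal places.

Without the tax, 164 - 1.5Q = 147 + 2Q so Q* = 4.8571 and P* = 156.7143.
A tax on sellers shifts supply up by 9: 164 - 1.5Q = 147 + 2Q + 9, so Q_t = 2.2857. Buyers pay P_b = 160.5714; sellers receive P_s = P_b - 9 = 151.5714.
Tax revenue = t x Q_t = 9 x 2.2857 = 20.5714.

20.57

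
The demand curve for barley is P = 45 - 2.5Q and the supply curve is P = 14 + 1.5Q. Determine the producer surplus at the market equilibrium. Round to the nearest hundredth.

Set 45 - 2.5Q = 14 + 1.5Q, which gives 31 = 4Q, so Q* = 7.75 and P* = 45 - 2.5(7.75) = 25.625.
Producer surplus is the triangle above supply below P*: (1/2)(7.75)(25.625 - 14) = (1/2)(7.75)(11.625) = 45.0469.

45.05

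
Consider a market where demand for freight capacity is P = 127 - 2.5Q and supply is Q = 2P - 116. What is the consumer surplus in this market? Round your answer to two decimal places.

Rewriting supply in inverse form: P = 58 + 0.5Q.
Set 127 - 2.5Q = 58 + 0.5Q, which gives 69 = 3Q, so Q* = 23 and P* = 127 - 2.5(23) = 69.5.
Consumer surplus is the triangle under demand above P*: (1/2)(23)(127 - 69.5) = (1/2)(23)(57.5) = 661.25.

661.25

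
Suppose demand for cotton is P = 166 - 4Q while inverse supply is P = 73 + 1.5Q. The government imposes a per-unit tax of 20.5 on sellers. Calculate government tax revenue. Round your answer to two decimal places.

Pre-tax equilibrium: 166 - 4Q = 73 + 1.5Q gives Q* = 16.9091, P* = 98.3636.
A tax on sellers shifts supply up by 20.5: 166 - 4Q = 73 + 1.5Q + 20.5, so Q_t = 13.1818. Buyers pay P_b = 113.2727; sellers receive P_s = P_b - 20.5 = 92.7727.
Revenue is the tax times quantity traded: 20.5 x 13.1818 = 270.2273.

270.23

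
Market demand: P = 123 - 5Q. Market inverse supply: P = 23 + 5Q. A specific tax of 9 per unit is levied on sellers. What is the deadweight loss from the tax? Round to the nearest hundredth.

Pre-tax equilibrium: 123 - 5Q = 23 + 5Q gives Q* = 10, P* = 73.
A tax on sellers shifts supply up by 9: 123 - 5Q = 23 + 5Q + 9, so Q_t = 9.1. Buyers pay P_b = 77.5; sellers receive P_s = P_b - 9 = 68.5.
Deadweight loss is the triangle between the curves from Q_t to Q*: (1/2)(10 - 9.1)(9) = 4.05.

4.05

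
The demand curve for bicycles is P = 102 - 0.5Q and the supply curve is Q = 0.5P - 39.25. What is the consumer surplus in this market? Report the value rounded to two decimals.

22.09

Rewriting supply in inverse form: P = 78.5 + 2Q.
Setting demand equal to supply, 23.5 = 2.5Q, so Q* = 9.4 and P* = 97.3.
Consumer surplus is the triangle under demand above P*: (1/2)(9.4)(102 - 97.3) = (1/2)(9.4)(4.7) = 22.09.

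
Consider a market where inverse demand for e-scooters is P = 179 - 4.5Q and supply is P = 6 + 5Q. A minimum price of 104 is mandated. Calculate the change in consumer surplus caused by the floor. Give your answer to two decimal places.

Without the control, 179 - 4.5Q = 6 + 5Q so Q* = 18.2105 and P* = 97.0526.
At P = 104, buyers demand (179 - 104)/4.5 = 16.6667 while sellers would supply more, so the quantity traded is 16.6667 at price 104.
CS goes from (1/2)(18.2105)(81.9474) = 746.1524 to 625 (computed as (179 - 104)(16.6667) - (1/2)(4.5)(16.6667)^2), a change of -121.1524.

-121.15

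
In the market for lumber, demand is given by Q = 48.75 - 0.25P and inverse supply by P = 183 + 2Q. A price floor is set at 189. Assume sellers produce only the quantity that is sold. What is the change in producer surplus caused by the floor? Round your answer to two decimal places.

Rewriting demand in inverse form: P = 195 - 4Q.
Without the control, 195 - 4Q = 183 + 2Q so Q* = 2 and P* = 187.
At the floor price 189, quantity demanded is (195 - 189)/4 = 1.5; demand is the short side, so Q = 1.5 trades at P = 189.
PS goes from (1/2)(2)(4) = 4 to 6.75 (computed as (189 - 183)(1.5) - (1/2)(2)(1.5)^2), a change of 2.75.

2.75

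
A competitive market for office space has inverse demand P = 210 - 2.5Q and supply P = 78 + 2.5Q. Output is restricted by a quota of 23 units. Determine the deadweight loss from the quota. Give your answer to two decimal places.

Unrestricted equilibrium: Q* = (210 - 78)/(2.5 + 2.5) = 26.4.
At Q = 23 the demand price is 210 - 2.5(23) = 152.5 and the supply price is 78 + 2.5(23) = 135.5.
Deadweight loss is the triangle between the curves from 23 to 26.4: (1/2)(152.5 - 135.5)(26.4 - 23) = 28.9.

28.90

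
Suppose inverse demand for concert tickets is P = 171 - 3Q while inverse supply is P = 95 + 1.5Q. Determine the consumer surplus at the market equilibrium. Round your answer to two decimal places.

Equilibrium: 171 - 3Q = 95 + 1.5Q, so Q* = 16.8889 and P* = 120.3333.
Consumer surplus is the triangle under demand above P*: (1/2)(16.8889)(171 - 120.3333) = (1/2)(16.8889)(50.6667) = 427.8519.

427.85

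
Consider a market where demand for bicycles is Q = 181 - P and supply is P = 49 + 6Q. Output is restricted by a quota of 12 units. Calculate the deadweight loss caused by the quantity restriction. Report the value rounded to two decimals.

164.57

Rewriting demand in inverse form: P = 181 - Q.
Unrestricted equilibrium: Q* = (181 - 49)/(1 + 6) = 18.8571.
At Q = 12 the demand price is 181 - (12) = 169 and the supply price is 49 + 6(12) = 121.
DWL = (1/2)(gap between curves at 12) x (Q* - 12) = (1/2)(48)(6.8571) = 164.5714.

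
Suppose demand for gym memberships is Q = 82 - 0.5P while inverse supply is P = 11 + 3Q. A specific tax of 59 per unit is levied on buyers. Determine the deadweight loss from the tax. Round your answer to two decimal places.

348.10

Rewriting demand in inverse form: P = 164 - 2Q.
Without the tax, 164 - 2Q = 11 + 3Q so Q* = 30.6 and P* = 102.8.
With the tax, buyers' net willingness to pay falls by 59: (164 - 59) - 2Q = 11 + 3Q, so Q_t = 18.8. Buyers pay P_b = 126.4; sellers receive P_s = P_b - 59 = 67.4.
Deadweight loss is the triangle between the curves from Q_t to Q*: (1/2)(30.6 - 18.8)(59) = 348.1.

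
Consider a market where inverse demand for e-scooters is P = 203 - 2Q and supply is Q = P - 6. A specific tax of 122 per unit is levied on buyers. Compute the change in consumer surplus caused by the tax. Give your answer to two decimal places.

Rewriting supply in inverse form: P = 6 + Q.
Pre-tax equilibrium: 203 - 2Q = 6 + Q gives Q* = 65.6667, P* = 71.6667.
A tax on buyers shifts demand down by 122: (203 - 122) - 2Q = 6 + Q, so Q_t = 25. Buyers pay P_b = 153; sellers receive P_s = P_b - 122 = 31.
CS falls from (1/2)(65.6667)(131.3333) = 4312.1111 to (1/2)(25)(50) = 625, a change of -3687.1111.

-3687.11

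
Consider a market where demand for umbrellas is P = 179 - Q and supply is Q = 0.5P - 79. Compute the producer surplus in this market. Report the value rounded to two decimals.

49.00

Rewriting supply in inverse form: P = 158 + 2Q.
Equilibrium: 179 - Q = 158 + 2Q, so Q* = 7 and P* = 172.
PS is the area between P* and the supply curve from 0 to Q*: (1/2)(7)(14) = 49.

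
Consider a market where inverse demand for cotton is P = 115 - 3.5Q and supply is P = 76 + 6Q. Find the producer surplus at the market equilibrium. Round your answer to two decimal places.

50.56

Setting demand equal to supply, 39 = 9.5Q, so Q* = 4.1053 and P* = 100.6316.
Producer surplus is the triangle above supply below P*: (1/2)(4.1053)(100.6316 - 76) = (1/2)(4.1053)(24.6316) = 50.5596.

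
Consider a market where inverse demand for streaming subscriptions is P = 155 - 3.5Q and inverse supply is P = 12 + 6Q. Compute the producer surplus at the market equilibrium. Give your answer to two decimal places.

679.75

Equilibrium: 155 - 3.5Q = 12 + 6Q, so Q* = 15.0526 and P* = 102.3158.
PS is the area between P* and the supply curve from 0 to Q*: (1/2)(15.0526)(90.3158) = 679.7452.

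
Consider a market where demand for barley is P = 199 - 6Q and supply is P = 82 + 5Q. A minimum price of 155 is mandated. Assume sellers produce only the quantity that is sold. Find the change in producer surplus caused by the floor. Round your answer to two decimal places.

Without the control, 199 - 6Q = 82 + 5Q so Q* = 10.6364 and P* = 135.1818.
At P = 155, buyers demand (199 - 155)/6 = 7.3333 while sellers would supply more, so the quantity traded is 7.3333 at price 155.
PS goes from (1/2)(10.6364)(53.1818) = 282.8306 to 400.8889 (computed as (155 - 82)(7.3333) - (1/2)(5)(7.3333)^2), a change of 118.0583.

118.06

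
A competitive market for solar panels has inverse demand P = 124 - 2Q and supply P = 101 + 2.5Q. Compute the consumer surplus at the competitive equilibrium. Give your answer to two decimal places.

Equilibrium: 124 - 2Q = 101 + 2.5Q, so Q* = 5.1111 and P* = 113.7778.
The demand choke price is 124, so CS = (1/2)(Q*)(124 - P*) = (1/2)(5.1111)(10.2222) = 26.1235.

26.12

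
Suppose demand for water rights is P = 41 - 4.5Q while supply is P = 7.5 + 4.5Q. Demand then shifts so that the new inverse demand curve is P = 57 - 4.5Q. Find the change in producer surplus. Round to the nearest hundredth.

Initial equilibrium: Q_0 = 3.7222, P_0 = 24.25; CS_0 = (1/2)(3.7222)(16.75) = 31.1736, PS_0 = (1/2)(3.7222)(16.75) = 31.1736.
New equilibrium: 57 - 4.5Q = 7.5 + 4.5Q gives Q_1 = 5.5, P_1 = 32.25; CS_1 = 68.0625, PS_1 = 68.0625.
Change in producer surplus = 68.0625 - 31.1736 = 36.8889.

36.89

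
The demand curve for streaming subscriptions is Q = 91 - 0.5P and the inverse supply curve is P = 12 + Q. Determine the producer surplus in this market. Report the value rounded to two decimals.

Rewriting demand in inverse form: P = 182 - 2Q.
Equilibrium: 182 - 2Q = 12 + Q, so Q* = 56.6667 and P* = 68.6667.
PS is the area between P* and the supply curve from 0 to Q*: (1/2)(56.6667)(56.6667) = 1605.5556.

1605.56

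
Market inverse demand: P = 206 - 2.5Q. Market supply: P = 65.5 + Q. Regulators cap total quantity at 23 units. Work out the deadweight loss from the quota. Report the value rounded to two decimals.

Without the quota, 206 - 2.5Q = 65.5 + Q gives Q* = 40.1429.
At Q = 23 the demand price is 206 - 2.5(23) = 148.5 and the supply price is 65.5 + (23) = 88.5.
Deadweight loss is the triangle between the curves from 23 to 40.1429: (1/2)(148.5 - 88.5)(40.1429 - 23) = 514.2857.

514.29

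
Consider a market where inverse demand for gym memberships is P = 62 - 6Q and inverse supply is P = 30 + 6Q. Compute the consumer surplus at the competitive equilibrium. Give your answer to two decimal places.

21.33

Set 62 - 6Q = 30 + 6Q, which gives 32 = 12Q, so Q* = 2.6667 and P* = 62 - 6(2.6667) = 46.
Consumer surplus is the triangle under demand above P*: (1/2)(2.6667)(62 - 46) = (1/2)(2.6667)(16) = 21.3333.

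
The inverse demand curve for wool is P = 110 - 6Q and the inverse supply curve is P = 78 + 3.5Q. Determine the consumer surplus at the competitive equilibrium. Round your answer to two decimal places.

34.04

Equilibrium: 110 - 6Q = 78 + 3.5Q, so Q* = 3.3684 and P* = 89.7895.
Consumer surplus is the triangle under demand above P*: (1/2)(3.3684)(110 - 89.7895) = (1/2)(3.3684)(20.2105) = 34.0388.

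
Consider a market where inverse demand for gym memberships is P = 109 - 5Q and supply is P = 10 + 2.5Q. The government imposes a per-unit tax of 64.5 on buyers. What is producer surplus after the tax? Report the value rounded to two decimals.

Without the tax, 109 - 5Q = 10 + 2.5Q so Q* = 13.2 and P* = 43.
A tax on buyers shifts demand down by 64.5: (109 - 64.5) - 5Q = 10 + 2.5Q, so Q_t = 4.6. Buyers pay P_b = 86; sellers receive P_s = P_b - 64.5 = 21.5.
Producer surplus is the triangle above supply below P_s: (1/2)(4.6)(21.5 - 10) = 26.45.

26.45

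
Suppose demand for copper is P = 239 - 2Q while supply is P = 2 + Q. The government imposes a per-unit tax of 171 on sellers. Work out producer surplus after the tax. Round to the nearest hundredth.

Without the tax, 239 - 2Q = 2 + Q so Q* = 79 and P* = 81.
With the tax, sellers need 171 more per unit: 239 - 2Q = 2 + Q + 171, so Q_t = 22. Buyers pay P_b = 195; sellers receive P_s = P_b - 171 = 24.
PS = (1/2)(Q_t)(P_s - 2) = (1/2)(22)(22) = 242.

242.00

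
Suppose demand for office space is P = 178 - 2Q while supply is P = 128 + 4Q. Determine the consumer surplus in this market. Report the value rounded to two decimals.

Setting demand equal to supply, 50 = 6Q, so Q* = 8.3333 and P* = 161.3333.
Consumer surplus is the triangle under demand above P*: (1/2)(8.3333)(178 - 161.3333) = (1/2)(8.3333)(16.6667) = 69.4444.

69.44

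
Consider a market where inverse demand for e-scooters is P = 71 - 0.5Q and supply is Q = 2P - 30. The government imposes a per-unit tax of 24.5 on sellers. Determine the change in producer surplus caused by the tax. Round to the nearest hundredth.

-535.94

Rewriting supply in inverse form: P = 15 + 0.5Q.
Pre-tax equilibrium: 71 - 0.5Q = 15 + 0.5Q gives Q* = 56, P* = 43.
With the tax, sellers need 24.5 more per unit: 71 - 0.5Q = 15 + 0.5Q + 24.5, so Q_t = 31.5. Buyers pay P_b = 55.25; sellers receive P_s = P_b - 24.5 = 30.75.
PS falls from (1/2)(56)(28) = 784 to (1/2)(31.5)(15.75) = 248.0625, a change of -535.9375.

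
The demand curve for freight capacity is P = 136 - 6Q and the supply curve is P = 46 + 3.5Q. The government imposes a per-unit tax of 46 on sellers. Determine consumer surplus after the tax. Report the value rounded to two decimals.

64.35

Without the tax, 136 - 6Q = 46 + 3.5Q so Q* = 9.4737 and P* = 79.1579.
A tax on sellers shifts supply up by 46: 136 - 6Q = 46 + 3.5Q + 46, so Q_t = 4.6316. Buyers pay P_b = 108.2105; sellers receive P_s = P_b - 46 = 62.2105.
CS = (1/2)(Q_t)(136 - P_b) = (1/2)(4.6316)(27.7895) = 64.3546.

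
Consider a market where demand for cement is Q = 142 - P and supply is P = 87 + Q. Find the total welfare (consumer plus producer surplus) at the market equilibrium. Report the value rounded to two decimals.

756.25

Rewriting demand in inverse form: P = 142 - Q.
Set 142 - Q = 87 + Q, which gives 55 = 2Q, so Q* = 27.5 and P* = 142 - (27.5) = 114.5.
Total surplus is the full triangle between the curves from 0 to Q*: (1/2)(27.5)(142 - 87) = 756.25.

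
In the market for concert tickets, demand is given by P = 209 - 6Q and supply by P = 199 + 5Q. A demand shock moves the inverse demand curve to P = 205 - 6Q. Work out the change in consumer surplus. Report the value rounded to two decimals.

-1.59

Initial equilibrium: Q_0 = 0.9091, P_0 = 203.5455; CS_0 = (1/2)(0.9091)(5.4545) = 2.4793, PS_0 = (1/2)(0.9091)(4.5455) = 2.0661.
New equilibrium: 205 - 6Q = 199 + 5Q gives Q_1 = 0.5455, P_1 = 201.7273; CS_1 = 0.8926, PS_1 = 0.7438.
Change in consumer surplus = 0.8926 - 2.4793 = -1.5868.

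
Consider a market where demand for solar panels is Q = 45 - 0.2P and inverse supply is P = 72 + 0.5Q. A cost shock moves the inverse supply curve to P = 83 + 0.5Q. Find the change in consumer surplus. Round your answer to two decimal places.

Rewriting demand in inverse form: P = 225 - 5Q.
Initial equilibrium: Q_0 = 27.8182, P_0 = 85.9091; CS_0 = (1/2)(27.8182)(139.0909) = 1934.6281, PS_0 = (1/2)(27.8182)(13.9091) = 193.4628.
New equilibrium: 225 - 5Q = 83 + 0.5Q gives Q_1 = 25.8182, P_1 = 95.9091; CS_1 = 1666.4463, PS_1 = 166.6446.
Change in consumer surplus = 1666.4463 - 1934.6281 = -268.1818.

-268.18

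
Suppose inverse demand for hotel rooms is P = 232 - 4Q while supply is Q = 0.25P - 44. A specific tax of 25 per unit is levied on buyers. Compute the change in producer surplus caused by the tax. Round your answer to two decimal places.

Rewriting supply in inverse form: P = 176 + 4Q.
Without the tax, 232 - 4Q = 176 + 4Q so Q* = 7 and P* = 204.
A tax on buyers shifts demand down by 25: (232 - 25) - 4Q = 176 + 4Q, so Q_t = 3.875. Buyers pay P_b = 216.5; sellers receive P_s = P_b - 25 = 191.5.
PS falls from (1/2)(7)(28) = 98 to (1/2)(3.875)(15.5) = 30.0312, a change of -67.9688.

-67.97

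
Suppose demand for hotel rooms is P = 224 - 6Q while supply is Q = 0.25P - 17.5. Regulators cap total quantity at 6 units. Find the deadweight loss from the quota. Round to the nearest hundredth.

441.80

Rewriting supply in inverse form: P = 70 + 4Q.
Without the quota, 224 - 6Q = 70 + 4Q gives Q* = 15.4.
At Q = 6 the demand price is 224 - 6(6) = 188 and the supply price is 70 + 4(6) = 94.
DWL = (1/2)(gap between curves at 6) x (Q* - 6) = (1/2)(94)(9.4) = 441.8.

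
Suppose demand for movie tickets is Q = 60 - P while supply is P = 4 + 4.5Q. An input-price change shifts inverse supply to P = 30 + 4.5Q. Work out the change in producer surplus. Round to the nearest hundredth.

Rewriting demand in inverse form: P = 60 - Q.
Initial equilibrium: Q_0 = 10.1818, P_0 = 49.8182; CS_0 = (1/2)(10.1818)(10.1818) = 51.8347, PS_0 = (1/2)(10.1818)(45.8182) = 233.2562.
New equilibrium: 60 - Q = 30 + 4.5Q gives Q_1 = 5.4545, P_1 = 54.5455; CS_1 = 14.876, PS_1 = 66.9421.
Change in producer surplus = 66.9421 - 233.2562 = -166.314.

-166.31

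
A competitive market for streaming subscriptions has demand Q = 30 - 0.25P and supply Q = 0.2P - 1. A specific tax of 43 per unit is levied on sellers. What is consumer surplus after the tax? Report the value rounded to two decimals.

128.00

Rewriting demand in inverse form: P = 120 - 4Q.
Rewriting supply in inverse form: P = 5 + 5Q.
Pre-tax equilibrium: 120 - 4Q = 5 + 5Q gives Q* = 12.7778, P* = 68.8889.
With the tax, sellers need 43 more per unit: 120 - 4Q = 5 + 5Q + 43, so Q_t = 8. Buyers pay P_b = 88; sellers receive P_s = P_b - 43 = 45.
Consumer surplus is the triangle under demand above P_b: (1/2)(8)(120 - 88) = 128.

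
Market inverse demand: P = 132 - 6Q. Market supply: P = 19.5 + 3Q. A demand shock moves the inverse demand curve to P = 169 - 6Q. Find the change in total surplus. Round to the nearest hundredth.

538.56

Initial equilibrium: Q_0 = 12.5, P_0 = 57; CS_0 = (1/2)(12.5)(75) = 468.75, PS_0 = (1/2)(12.5)(37.5) = 234.375.
New equilibrium: 169 - 6Q = 19.5 + 3Q gives Q_1 = 16.6111, P_1 = 69.3333; CS_1 = 827.787, PS_1 = 413.8935.
Change in total surplus = (827.787 + 413.8935) - (468.75 + 234.375) = 538.5556.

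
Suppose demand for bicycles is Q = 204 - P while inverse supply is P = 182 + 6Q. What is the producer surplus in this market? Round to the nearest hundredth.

Rewriting demand in inverse form: P = 204 - Q.
Equilibrium: 204 - Q = 182 + 6Q, so Q* = 3.1429 and P* = 200.8571.
Producer surplus is the triangle above supply below P*: (1/2)(3.1429)(200.8571 - 182) = (1/2)(3.1429)(18.8571) = 29.6327.

29.63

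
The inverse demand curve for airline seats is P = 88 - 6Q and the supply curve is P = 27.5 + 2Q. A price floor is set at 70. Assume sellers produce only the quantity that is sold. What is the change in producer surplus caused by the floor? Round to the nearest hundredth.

Without the control, 88 - 6Q = 27.5 + 2Q so Q* = 7.5625 and P* = 42.625.
At the floor price 70, quantity demanded is (88 - 70)/6 = 3; demand is the short side, so Q = 3 trades at P = 70.
PS goes from (1/2)(7.5625)(15.125) = 57.1914 to 118.5 (computed as (70 - 27.5)(3) - (1/2)(2)(3)^2), a change of 61.3086.

61.31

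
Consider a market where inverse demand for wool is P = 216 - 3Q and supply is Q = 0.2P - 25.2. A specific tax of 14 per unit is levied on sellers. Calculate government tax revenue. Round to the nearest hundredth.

133.00

Rewriting supply in inverse form: P = 126 + 5Q.
Without the tax, 216 - 3Q = 126 + 5Q so Q* = 11.25 and P* = 182.25.
A tax on sellers shifts supply up by 14: 216 - 3Q = 126 + 5Q + 14, so Q_t = 9.5. Buyers pay P_b = 187.5; sellers receive P_s = P_b - 14 = 173.5.
Tax revenue = t x Q_t = 14 x 9.5 = 133.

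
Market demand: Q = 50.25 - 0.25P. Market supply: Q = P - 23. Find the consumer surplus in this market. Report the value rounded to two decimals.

Rewriting demand in inverse form: P = 201 - 4Q.
Rewriting supply in inverse form: P = 23 + Q.
Set 201 - 4Q = 23 + Q, which gives 178 = 5Q, so Q* = 35.6 and P* = 201 - 4(35.6) = 58.6.
Consumer surplus is the triangle under demand above P*: (1/2)(35.6)(201 - 58.6) = (1/2)(35.6)(142.4) = 2534.72.

2534.72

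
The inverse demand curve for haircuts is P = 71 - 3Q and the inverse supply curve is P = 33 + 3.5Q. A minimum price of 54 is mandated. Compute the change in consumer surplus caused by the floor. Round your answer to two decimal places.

-3.10

Without the control, 71 - 3Q = 33 + 3.5Q so Q* = 5.8462 and P* = 53.4615.
At the floor price 54, quantity demanded is (71 - 54)/3 = 5.6667; demand is the short side, so Q = 5.6667 trades at P = 54.
CS goes from (1/2)(5.8462)(17.5385) = 51.2663 to 48.1667 (computed as (71 - 54)(5.6667) - (1/2)(3)(5.6667)^2), a change of -3.0996.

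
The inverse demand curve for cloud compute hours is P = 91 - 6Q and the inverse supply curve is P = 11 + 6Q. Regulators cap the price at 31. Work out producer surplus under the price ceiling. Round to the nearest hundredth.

Without the control, 91 - 6Q = 11 + 6Q so Q* = 6.6667 and P* = 51.
At the ceiling price 31, quantity supplied is (31 - 11)/6 = 3.3333; supply is the short side, so Q = 3.3333 trades at P = 31.
PS is the triangle above supply below 31: (1/2)(3.3333)(31 - 11) = 33.3333.

33.33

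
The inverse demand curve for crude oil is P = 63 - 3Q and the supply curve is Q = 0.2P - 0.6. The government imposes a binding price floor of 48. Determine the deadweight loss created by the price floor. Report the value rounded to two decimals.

25.00

Rewriting supply in inverse form: P = 3 + 5Q.
Without the control, 63 - 3Q = 3 + 5Q so Q* = 7.5 and P* = 40.5.
At P = 48, buyers demand (63 - 48)/3 = 5 while sellers would supply more, so the quantity traded is 5 at price 48.
The lost-trades triangle has base Q* - 5 = 2.5 and height equal to the gap between the curves at Q = 5, which is 48 - 28 = 20. DWL = (1/2)(2.5)(20) = 25.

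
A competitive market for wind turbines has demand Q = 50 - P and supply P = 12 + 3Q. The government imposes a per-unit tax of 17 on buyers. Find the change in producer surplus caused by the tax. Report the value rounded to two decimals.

Rewriting demand in inverse form: P = 50 - Q.
Without the tax, 50 - Q = 12 + 3Q so Q* = 9.5 and P* = 40.5.
A tax on buyers shifts demand down by 17: (50 - 17) - Q = 12 + 3Q, so Q_t = 5.25. Buyers pay P_b = 44.75; sellers receive P_s = P_b - 17 = 27.75.
Producers lose the trapezoid between P_s and P* out to Q_t plus the triangle from Q_t to Q*: change in PS = 41.3438 - 135.375 = -94.0312.

-94.03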